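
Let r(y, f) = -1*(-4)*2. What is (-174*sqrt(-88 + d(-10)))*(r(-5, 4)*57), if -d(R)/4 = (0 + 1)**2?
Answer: -158688*I*sqrt(23) ≈ -7.6104e+5*I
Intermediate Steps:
r(y, f) = 8 (r(y, f) = 4*2 = 8)
d(R) = -4 (d(R) = -4*(0 + 1)**2 = -4*1**2 = -4*1 = -4)
(-174*sqrt(-88 + d(-10)))*(r(-5, 4)*57) = (-174*sqrt(-88 - 4))*(8*57) = -348*I*sqrt(23)*456 = -158688*I*sqrt(23)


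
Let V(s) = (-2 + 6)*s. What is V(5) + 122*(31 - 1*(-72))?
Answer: 12586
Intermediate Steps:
V(s) = 4*s
V(5) + 122*(31 - 1*(-72)) = 4*5 + 122*(31 - 1*(-72)) = 20 + 122*(31 + 72) = 20 + 122*103 = 20 + 12566 = 12586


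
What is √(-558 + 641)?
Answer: √83 ≈ 9.1104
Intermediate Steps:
√(-558 + 641) = √83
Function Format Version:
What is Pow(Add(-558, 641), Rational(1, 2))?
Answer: Pow(83, Rational(1, 2)) ≈ 9.1104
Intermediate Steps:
Pow(Add(-558, 641), Rational(1, 2)) = Pow(83, Rational(1, 2))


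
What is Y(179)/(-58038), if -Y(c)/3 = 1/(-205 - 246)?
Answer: -1/8725046 ≈ -1.1461e-7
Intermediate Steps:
Y(c) = 3/451 (Y(c) = -3/(-205 - 246) = -3/(-451) = -3*(-1/451) = 3/451)
Y(179)/(-58038) = (3/451)/(-58038) = (3/451)*(-1/58038) = -1/8725046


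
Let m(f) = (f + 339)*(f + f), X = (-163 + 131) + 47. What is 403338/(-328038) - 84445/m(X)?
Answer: -1066153949/116125452 ≈ -9.1811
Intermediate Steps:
X = 15 (X = -32 + 47 = 15)
m(f) = 2*f*(339 + f) (m(f) = (339 + f)*(2*f) = 2*f*(339 + f))
403338/(-328038) - 84445/m(X) = 403338/(-328038) - 84445*1/(30*(339 + 15)) = 403338*(-1/328038) - 84445/(2*15*354) = -67223/54673 - 84445/10620 = -67223/54673 - 84445*1/10620 = -67223/54673 - 16889/2124 = -1066153949/116125452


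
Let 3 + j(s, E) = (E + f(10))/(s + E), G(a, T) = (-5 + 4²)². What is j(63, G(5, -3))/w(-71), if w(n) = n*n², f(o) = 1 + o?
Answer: 105/16463906 ≈ 6.3776e-6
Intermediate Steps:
G(a, T) = 121 (G(a, T) = (-5 + 16)² = 11² = 121)
j(s, E) = -3 + (11 + E)/(E + s) (j(s, E) = -3 + (E + (1 + 10))/(s + E) = -3 + (E + 11)/(E + s) = -3 + (11 + E)/(E + s))
w(n) = n³
j(63, G(5, -3))/w(-71) = ((11 - 3*63 - 2*121)/(121 + 63))/((-71)³) = ((11 - 189 - 242)/184)/(-357911) = ((1/184)*(-420))*(-1/357911) = -105/46*(-1/357911) = 105/16463906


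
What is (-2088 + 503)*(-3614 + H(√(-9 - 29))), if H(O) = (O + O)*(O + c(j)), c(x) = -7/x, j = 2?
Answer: 5848650 + 11095*I*√38 ≈ 5.8486e+6 + 68394.0*I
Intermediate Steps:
H(O) = 2*O*(-7/2 + O) (H(O) = (O + O)*(O - 7/2) = (2*O)*(O - 7*½) = (2*O)*(O - 7/2) = (2*O)*(-7/2 + O) = 2*O*(-7/2 + O))
(-2088 + 503)*(-3614 + H(√(-9 - 29))) = (-2088 + 503)*(-3614 + √(-9 - 29)*(-7 + 2*√(-9 - 29))) = -1585*(-3614 + √(-38)*(-7 + 2*√(-38))) = -1585*(-3614 + (I*√38)*(-7 + 2*(I*√38))) = -1585*(-3614 + (I*√38)*(-7 + 2*I*√38)) = -1585*(-3614 + I*√38*(-7 + 2*I*√38)) = 5728190 - 1585*I*√38*(-7 + 2*I*√38)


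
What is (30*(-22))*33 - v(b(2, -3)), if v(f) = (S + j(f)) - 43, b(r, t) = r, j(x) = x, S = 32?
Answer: -21771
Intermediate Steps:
v(f) = -11 + f (v(f) = (32 + f) - 43 = -11 + f)
(30*(-22))*33 - v(b(2, -3)) = (30*(-22))*33 - (-11 + 2) = -660*33 - 1*(-9) = -21780 + 9 = -21771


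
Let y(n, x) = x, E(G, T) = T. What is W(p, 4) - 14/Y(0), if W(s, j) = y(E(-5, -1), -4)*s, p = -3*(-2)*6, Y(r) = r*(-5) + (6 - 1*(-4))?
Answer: -727/5 ≈ -145.40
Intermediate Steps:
Y(r) = 10 - 5*r (Y(r) = -5*r + (6 + 4) = -5*r + 10 = 10 - 5*r)
p = 36 (p = 6*6 = 36)
W(s, j) = -4*s
W(p, 4) - 14/Y(0) = -4*36 - 14/(10 - 5*0) = -144 - 14/(10 + 0) = -144 - 14/10 = -144 - 14*⅒ = -144 - 7/5 = -727/5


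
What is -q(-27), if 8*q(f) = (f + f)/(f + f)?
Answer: -1/8 ≈ -0.12500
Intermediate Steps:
q(f) = 1/8 (q(f) = ((f + f)/(f + f))/8 = ((2*f)/((2*f)))/8 = ((2*f)*(1/(2*f)))/8 = (1/8)*1 = 1/8)
-q(-27) = -1*1/8 = -1/8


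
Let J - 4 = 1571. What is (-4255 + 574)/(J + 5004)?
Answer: -409/731 ≈ -0.55951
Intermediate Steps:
J = 1575 (J = 4 + 1571 = 1575)
(-4255 + 574)/(J + 5004) = (-4255 + 574)/(1575 + 5004) = -3681/6579 = -3681*1/6579 = -409/731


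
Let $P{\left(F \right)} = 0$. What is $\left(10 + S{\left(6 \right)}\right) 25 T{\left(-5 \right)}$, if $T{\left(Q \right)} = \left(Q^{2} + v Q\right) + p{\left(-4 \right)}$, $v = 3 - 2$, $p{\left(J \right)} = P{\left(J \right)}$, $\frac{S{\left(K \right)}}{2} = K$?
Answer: $11000$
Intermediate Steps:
$S{\left(K \right)} = 2 K$
$p{\left(J \right)} = 0$
$v = 1$ ($v = 3 - 2 = 1$)
$T{\left(Q \right)} = Q + Q^{2}$ ($T{\left(Q \right)} = \left(Q^{2} + 1 Q\right) + 0 = \left(Q^{2} + Q\right) + 0 = \left(Q + Q^{2}\right) + 0 = Q + Q^{2}$)
$\left(10 + S{\left(6 \right)}\right) 25 T{\left(-5 \right)} = \left(10 + 2 \cdot 6\right) 25 \left(- 5 \left(1 - 5\right)\right) = \left(10 + 12\right) 25 \left(\left(-5\right) \left(-4\right)\right) = 22 \cdot 25 \cdot 20 = 550 \cdot 20 = 11000$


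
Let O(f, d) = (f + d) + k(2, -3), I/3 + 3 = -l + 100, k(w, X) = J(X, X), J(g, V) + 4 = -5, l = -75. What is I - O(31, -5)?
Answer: 499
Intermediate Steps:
J(g, V) = -9 (J(g, V) = -4 - 5 = -9)
k(w, X) = -9
I = 516 (I = -9 + 3*(-1*(-75) + 100) = -9 + 3*(75 + 100) = -9 + 3*175 = -9 + 525 = 516)
O(f, d) = -9 + d + f (O(f, d) = (f + d) - 9 = (d + f) - 9 = -9 + d + f)
I - O(31, -5) = 516 - (-9 - 5 + 31) = 516 - 1*17 = 516 - 17 = 499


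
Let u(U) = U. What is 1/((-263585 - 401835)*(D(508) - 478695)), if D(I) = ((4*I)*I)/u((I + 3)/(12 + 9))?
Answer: 73/21192274201140 ≈ 3.4447e-12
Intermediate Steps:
D(I) = 4*I**2/(1/7 + I/21) (D(I) = ((4*I)*I)/(((I + 3)/(12 + 9))) = (4*I**2)/(((3 + I)/21)) = (4*I**2)/(((3 + I)*(1/21))) = (4*I**2)/(1/7 + I/21) = 4*I**2/(1/7 + I/21))
1/((-263585 - 401835)*(D(508) - 478695)) = 1/((-263585 - 401835)*(84*508**2/(3 + 508) - 478695)) = 1/(-665420*(84*258064/511 - 478695)) = 1/(-665420*(84*258064*(1/511) - 478695)) = 1/(-665420*(3096768/73 - 478695)) = 1/(-665420*(-31847967/73)) = 1/(21192274201140/73) = 73/21192274201140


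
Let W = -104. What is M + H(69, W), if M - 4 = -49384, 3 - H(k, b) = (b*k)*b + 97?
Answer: -795778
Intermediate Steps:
H(k, b) = -94 - k*b² (H(k, b) = 3 - ((b*k)*b + 97) = 3 - (k*b² + 97) = 3 - (97 + k*b²) = 3 + (-97 - k*b²) = -94 - k*b²)
M = -49380 (M = 4 - 49384 = -49380)
M + H(69, W) = -49380 + (-94 - 1*69*(-104)²) = -49380 + (-94 - 1*69*10816) = -49380 + (-94 - 746304) = -49380 - 746398 = -795778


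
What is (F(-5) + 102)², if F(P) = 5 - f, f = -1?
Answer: 11664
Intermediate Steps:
F(P) = 6 (F(P) = 5 - 1*(-1) = 5 + 1 = 6)
(F(-5) + 102)² = (6 + 102)² = 108² = 11664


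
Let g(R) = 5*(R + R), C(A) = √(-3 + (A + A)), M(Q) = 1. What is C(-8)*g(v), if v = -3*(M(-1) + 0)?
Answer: -30*I*√19 ≈ -130.77*I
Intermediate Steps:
C(A) = √(-3 + 2*A)
v = -3 (v = -3*(1 + 0) = -3*1 = -3)
g(R) = 10*R (g(R) = 5*(2*R) = 10*R)
C(-8)*g(v) = √(-3 + 2*(-8))*(10*(-3)) = √(-3 - 16)*(-30) = √(-19)*(-30) = (I*√19)*(-30) = -30*I*√19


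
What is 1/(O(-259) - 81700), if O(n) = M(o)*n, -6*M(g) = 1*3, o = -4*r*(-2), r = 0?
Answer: -2/163141 ≈ -1.2259e-5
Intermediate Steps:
o = 0 (o = -4*0*(-2) = 0*(-2) = 0)
M(g) = -1/2 (M(g) = -3/6 = -1/6*3 = -1/2)
O(n) = -n/2
1/(O(-259) - 81700) = 1/(-1/2*(-259) - 81700) = 1/(259/2 - 81700) = 1/(-163141/2) = -2/163141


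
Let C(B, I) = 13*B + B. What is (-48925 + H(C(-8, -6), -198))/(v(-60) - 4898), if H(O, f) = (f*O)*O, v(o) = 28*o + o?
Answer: 2532637/6638 ≈ 381.54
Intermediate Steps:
C(B, I) = 14*B
v(o) = 29*o
H(O, f) = f*O² (H(O, f) = (O*f)*O = f*O²)
(-48925 + H(C(-8, -6), -198))/(v(-60) - 4898) = (-48925 - 198*(14*(-8))²)/(29*(-60) - 4898) = (-48925 - 198*(-112)²)/(-1740 - 4898) = (-48925 - 198*12544)/(-6638) = (-48925 - 2483712)*(-1/6638) = -2532637*(-1/6638) = 2532637/6638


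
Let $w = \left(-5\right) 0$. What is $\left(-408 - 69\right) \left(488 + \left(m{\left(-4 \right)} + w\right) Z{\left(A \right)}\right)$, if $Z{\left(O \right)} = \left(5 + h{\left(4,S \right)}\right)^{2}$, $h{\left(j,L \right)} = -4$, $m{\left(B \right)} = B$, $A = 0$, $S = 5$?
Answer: $-230868$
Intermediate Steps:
$w = 0$
$Z{\left(O \right)} = 1$ ($Z{\left(O \right)} = \left(5 - 4\right)^{2} = 1^{2} = 1$)
$\left(-408 - 69\right) \left(488 + \left(m{\left(-4 \right)} + w\right) Z{\left(A \right)}\right) = \left(-408 - 69\right) \left(488 + \left(-4 + 0\right) 1\right) = - 477 \left(488 - 4\right) = \left(-477\right) 484 = -230868$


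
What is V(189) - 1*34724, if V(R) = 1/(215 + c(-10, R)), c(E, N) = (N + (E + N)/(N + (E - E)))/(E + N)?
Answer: -253817301229/7309565 ≈ -34724.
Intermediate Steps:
c(E, N) = (N + (E + N)/N)/(E + N) (c(E, N) = (N + (E + N)/(N + 0))/(E + N) = (N + (E + N)/N)/(E + N))
V(R) = 1/(215 + (-10 + R + R²)/(R*(-10 + R)))
V(189) - 1*34724 = 189*(-10 + 189)/(-10 - 2149*189 + 216*189²) - 1*34724 = 189*179/(-10 - 406161 + 216*35721) - 34724 = 189*179/(-10 - 406161 + 7715736) - 34724 = 189*179/7309565 - 34724 = 189*(1/7309565)*179 - 34724 = 33831/7309565 - 34724 = -253817301229/7309565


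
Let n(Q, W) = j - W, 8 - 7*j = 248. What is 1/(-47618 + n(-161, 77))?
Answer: -7/334105 ≈ -2.0951e-5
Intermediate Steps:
j = -240/7 (j = 8/7 - 1/7*248 = 8/7 - 248/7 = -240/7 ≈ -34.286)
n(Q, W) = -240/7 - W
1/(-47618 + n(-161, 77)) = 1/(-47618 + (-240/7 - 1*77)) = 1/(-47618 + (-240/7 - 77)) = 1/(-47618 - 779/7) = 1/(-334105/7) = -7/334105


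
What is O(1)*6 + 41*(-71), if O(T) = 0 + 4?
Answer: -2887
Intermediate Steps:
O(T) = 4
O(1)*6 + 41*(-71) = 4*6 + 41*(-71) = 24 - 2911 = -2887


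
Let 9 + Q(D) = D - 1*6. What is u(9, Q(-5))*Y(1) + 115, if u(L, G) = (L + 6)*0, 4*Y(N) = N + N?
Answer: 115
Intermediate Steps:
Y(N) = N/2 (Y(N) = (N + N)/4 = (2*N)/4 = N/2)
Q(D) = -15 + D (Q(D) = -9 + (D - 1*6) = -9 + (D - 6) = -9 + (-6 + D) = -15 + D)
u(L, G) = 0 (u(L, G) = (6 + L)*0 = 0)
u(9, Q(-5))*Y(1) + 115 = 0*((1/2)*1) + 115 = 0*(1/2) + 115 = 0 + 115 = 115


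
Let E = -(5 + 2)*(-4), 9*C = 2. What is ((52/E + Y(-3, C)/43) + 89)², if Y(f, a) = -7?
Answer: 745235401/90601 ≈ 8225.5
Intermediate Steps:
C = 2/9 (C = (⅑)*2 = 2/9 ≈ 0.22222)
E = 28 (E = -1*7*(-4) = -7*(-4) = 28)
((52/E + Y(-3, C)/43) + 89)² = ((52/28 - 7/43) + 89)² = ((52*(1/28) - 7*1/43) + 89)² = ((13/7 - 7/43) + 89)² = (510/301 + 89)² = (27299/301)² = 745235401/90601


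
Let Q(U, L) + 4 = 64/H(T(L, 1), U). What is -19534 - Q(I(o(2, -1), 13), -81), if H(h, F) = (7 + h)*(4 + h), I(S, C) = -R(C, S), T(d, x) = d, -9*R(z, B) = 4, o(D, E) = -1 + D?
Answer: -55641002/2849 ≈ -19530.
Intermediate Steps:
R(z, B) = -4/9 (R(z, B) = -⅑*4 = -4/9)
I(S, C) = 4/9 (I(S, C) = -1*(-4/9) = 4/9)
H(h, F) = (4 + h)*(7 + h)
Q(U, L) = -4 + 64/(28 + L² + 11*L)
-19534 - Q(I(o(2, -1), 13), -81) = -19534 - (-4 + 64/(28 + (-81)² + 11*(-81))) = -19534 - (-4 + 64/(28 + 6561 - 891)) = -19534 - (-4 + 64/5698) = -19534 - (-4 + 64*(1/5698)) = -19534 - (-4 + 32/2849) = -19534 - 1*(-11364/2849) = -19534 + 11364/2849 = -55641002/2849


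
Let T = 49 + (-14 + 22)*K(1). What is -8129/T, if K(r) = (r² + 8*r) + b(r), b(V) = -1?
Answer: -8129/113 ≈ -71.938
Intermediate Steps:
K(r) = -1 + r² + 8*r (K(r) = (r² + 8*r) - 1 = -1 + r² + 8*r)
T = 113 (T = 49 + (-14 + 22)*(-1 + 1² + 8*1) = 49 + 8*(-1 + 1 + 8) = 49 + 8*8 = 49 + 64 = 113)
-8129/T = -8129/113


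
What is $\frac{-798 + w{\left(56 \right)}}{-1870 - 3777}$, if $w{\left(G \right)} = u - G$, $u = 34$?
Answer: $\frac{820}{5647} \approx 0.14521$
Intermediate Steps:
$w{\left(G \right)} = 34 - G$
$\frac{-798 + w{\left(56 \right)}}{-1870 - 3777} = \frac{-798 + \left(34 - 56\right)}{-1870 - 3777} = \frac{-798 + \left(34 - 56\right)}{-5647} = \left(-798 - 22\right) \left(- \frac{1}{5647}\right) = \left(-820\right) \left(- \frac{1}{5647}\right) = \frac{820}{5647}$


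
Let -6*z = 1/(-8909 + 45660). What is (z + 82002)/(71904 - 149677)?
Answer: -18081933011/17149413138 ≈ -1.0544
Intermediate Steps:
z = -1/220506 (z = -1/(6*(-8909 + 45660)) = -⅙/36751 = -⅙*1/36751 = -1/220506 ≈ -4.5350e-6)
(z + 82002)/(71904 - 149677) = (-1/220506 + 82002)/(71904 - 149677) = (18081933011/220506)/(-77773) = (18081933011/220506)*(-1/77773) = -18081933011/17149413138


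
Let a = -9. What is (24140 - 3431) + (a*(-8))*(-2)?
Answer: 20565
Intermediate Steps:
(24140 - 3431) + (a*(-8))*(-2) = (24140 - 3431) - 9*(-8)*(-2) = 20709 + 72*(-2) = 20709 - 144 = 20565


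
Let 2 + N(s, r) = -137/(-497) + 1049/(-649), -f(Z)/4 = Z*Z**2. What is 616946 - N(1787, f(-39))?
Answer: 198998860684/322553 ≈ 6.1695e+5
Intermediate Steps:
f(Z) = -4*Z**3 (f(Z) = -4*Z*Z**2 = -4*Z**3)
N(s, r) = -1077546/322553 (N(s, r) = -2 + (-137/(-497) + 1049/(-649)) = -2 + (-137*(-1/497) + 1049*(-1/649)) = -2 + (137/497 - 1049/649) = -2 - 432440/322553 = -1077546/322553)
616946 - N(1787, f(-39)) = 616946 - 1*(-1077546/322553) = 616946 + 1077546/322553 = 198998860684/322553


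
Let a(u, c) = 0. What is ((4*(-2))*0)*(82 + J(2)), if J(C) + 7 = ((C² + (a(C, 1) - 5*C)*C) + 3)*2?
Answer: 0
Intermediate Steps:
J(C) = -1 - 8*C² (J(C) = -7 + ((C² + (0 - 5*C)*C) + 3)*2 = -7 + ((C² + (-5*C)*C) + 3)*2 = -7 + ((C² - 5*C²) + 3)*2 = -7 + (-4*C² + 3)*2 = -7 + (3 - 4*C²)*2 = -7 + (6 - 8*C²) = -1 - 8*C²)
((4*(-2))*0)*(82 + J(2)) = ((4*(-2))*0)*(82 + (-1 - 8*2²)) = (-8*0)*(82 + (-1 - 8*4)) = 0*(82 + (-1 - 32)) = 0*(82 - 33) = 0*49 = 0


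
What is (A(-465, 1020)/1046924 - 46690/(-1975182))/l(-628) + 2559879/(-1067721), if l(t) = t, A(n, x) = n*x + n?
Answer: -553893286094672163491/231093884557155926064 ≈ -2.3968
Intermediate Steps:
A(n, x) = n + n*x
(A(-465, 1020)/1046924 - 46690/(-1975182))/l(-628) + 2559879/(-1067721) = (-465*(1 + 1020)/1046924 - 46690/(-1975182))/(-628) + 2559879/(-1067721) = (-465*1021*(1/1046924) - 46690*(-1/1975182))*(-1/628) + 2559879*(-1/1067721) = (-474765*1/1046924 + 23345/987591)*(-1/628) - 853293/355907 = (-474765/1046924 + 23345/987591)*(-1/628) - 853293/355907 = -444433200335/1033932720084*(-1/628) - 853293/355907 = 444433200335/649309748212752 - 853293/355907 = -553893286094672163491/231093884557155926064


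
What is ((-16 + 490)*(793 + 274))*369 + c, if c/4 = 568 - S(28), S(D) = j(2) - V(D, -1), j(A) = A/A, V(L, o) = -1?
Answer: 186626966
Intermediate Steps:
j(A) = 1
S(D) = 2 (S(D) = 1 - 1*(-1) = 1 + 1 = 2)
c = 2264 (c = 4*(568 - 1*2) = 4*(568 - 2) = 4*566 = 2264)
((-16 + 490)*(793 + 274))*369 + c = ((-16 + 490)*(793 + 274))*369 + 2264 = (474*1067)*369 + 2264 = 505758*369 + 2264 = 186624702 + 2264 = 186626966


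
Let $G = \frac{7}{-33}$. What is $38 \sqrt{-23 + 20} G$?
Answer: $- \frac{266 i \sqrt{3}}{33} \approx - 13.961 i$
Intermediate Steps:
$G = - \frac{7}{33}$ ($G = 7 \left(- \frac{1}{33}\right) = - \frac{7}{33} \approx -0.21212$)
$38 \sqrt{-23 + 20} G = 38 \sqrt{-23 + 20} \left(- \frac{7}{33}\right) = 38 \sqrt{-3} \left(- \frac{7}{33}\right) = 38 i \sqrt{3} \left(- \frac{7}{33}\right) = - \frac{266 i \sqrt{3}}{33}$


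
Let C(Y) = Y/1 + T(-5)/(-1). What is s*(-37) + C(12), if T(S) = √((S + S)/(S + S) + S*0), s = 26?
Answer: -951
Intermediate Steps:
T(S) = 1 (T(S) = √((2*S)/((2*S)) + 0) = √((2*S)*(1/(2*S)) + 0) = √(1 + 0) = √1 = 1)
C(Y) = -1 + Y (C(Y) = Y/1 + 1/(-1) = Y*1 + 1*(-1) = Y - 1 = -1 + Y)
s*(-37) + C(12) = 26*(-37) + (-1 + 12) = -962 + 11 = -951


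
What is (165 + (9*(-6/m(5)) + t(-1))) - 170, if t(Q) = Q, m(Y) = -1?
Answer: 48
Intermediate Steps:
(165 + (9*(-6/m(5)) + t(-1))) - 170 = (165 + (9*(-6/(-1)) - 1)) - 170 = (165 + (9*(-6*(-1)) - 1)) - 170 = (165 + (9*6 - 1)) - 170 = (165 + (54 - 1)) - 170 = (165 + 53) - 170 = 218 - 170 = 48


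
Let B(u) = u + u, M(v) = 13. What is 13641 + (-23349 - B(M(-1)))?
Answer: -9734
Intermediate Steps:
B(u) = 2*u
13641 + (-23349 - B(M(-1))) = 13641 + (-23349 - 2*13) = 13641 + (-23349 - 1*26) = 13641 + (-23349 - 26) = 13641 - 23375 = -9734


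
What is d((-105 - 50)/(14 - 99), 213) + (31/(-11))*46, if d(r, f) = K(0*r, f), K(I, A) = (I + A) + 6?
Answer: 983/11 ≈ 89.364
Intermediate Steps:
K(I, A) = 6 + A + I (K(I, A) = (A + I) + 6 = 6 + A + I)
d(r, f) = 6 + f (d(r, f) = 6 + f + 0*r = 6 + f + 0 = 6 + f)
d((-105 - 50)/(14 - 99), 213) + (31/(-11))*46 = (6 + 213) + (31/(-11))*46 = 219 + (31*(-1/11))*46 = 219 - 31/11*46 = 219 - 1426/11 = 983/11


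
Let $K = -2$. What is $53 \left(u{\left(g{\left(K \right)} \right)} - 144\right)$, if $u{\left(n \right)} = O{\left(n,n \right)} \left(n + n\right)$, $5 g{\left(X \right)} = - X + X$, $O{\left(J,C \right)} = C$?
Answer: $-7632$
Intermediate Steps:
$g{\left(X \right)} = 0$ ($g{\left(X \right)} = \frac{- X + X}{5} = \frac{1}{5} \cdot 0 = 0$)
$u{\left(n \right)} = 2 n^{2}$ ($u{\left(n \right)} = n \left(n + n\right) = n 2 n = 2 n^{2}$)
$53 \left(u{\left(g{\left(K \right)} \right)} - 144\right) = 53 \left(2 \cdot 0^{2} - 144\right) = 53 \left(2 \cdot 0 - 144\right) = 53 \left(0 - 144\right) = 53 \left(-144\right) = -7632$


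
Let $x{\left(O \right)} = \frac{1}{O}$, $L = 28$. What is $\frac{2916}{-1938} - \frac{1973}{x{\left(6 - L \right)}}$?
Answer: $\frac{14019652}{323} \approx 43405.0$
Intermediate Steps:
$\frac{2916}{-1938} - \frac{1973}{x{\left(6 - L \right)}} = \frac{2916}{-1938} - \frac{1973}{\frac{1}{6 - 28}} = 2916 \left(- \frac{1}{1938}\right) - \frac{1973}{\frac{1}{6 - 28}} = - \frac{486}{323} - \frac{1973}{\frac{1}{-22}} = - \frac{486}{323} - \frac{1973}{- \frac{1}{22}} = - \frac{486}{323} - -43406 = - \frac{486}{323} + 43406 = \frac{14019652}{323}$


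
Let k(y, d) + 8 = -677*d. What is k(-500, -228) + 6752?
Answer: 161100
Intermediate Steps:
k(y, d) = -8 - 677*d
k(-500, -228) + 6752 = (-8 - 677*(-228)) + 6752 = (-8 + 154356) + 6752 = 154348 + 6752 = 161100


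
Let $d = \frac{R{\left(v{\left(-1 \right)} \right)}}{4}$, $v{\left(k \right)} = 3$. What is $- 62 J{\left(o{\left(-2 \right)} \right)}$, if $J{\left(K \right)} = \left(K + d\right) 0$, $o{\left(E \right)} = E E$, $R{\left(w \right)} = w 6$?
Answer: $0$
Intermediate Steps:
$R{\left(w \right)} = 6 w$
$o{\left(E \right)} = E^{2}$
$d = \frac{9}{2}$ ($d = \frac{6 \cdot 3}{4} = 18 \cdot \frac{1}{4} = \frac{9}{2} \approx 4.5$)
$J{\left(K \right)} = 0$ ($J{\left(K \right)} = \left(K + \frac{9}{2}\right) 0 = \left(\frac{9}{2} + K\right) 0 = 0$)
$- 62 J{\left(o{\left(-2 \right)} \right)} = \left(-62\right) 0 = 0$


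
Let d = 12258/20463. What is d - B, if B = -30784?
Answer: 209981750/6821 ≈ 30785.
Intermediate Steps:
d = 4086/6821 (d = 12258*(1/20463) = 4086/6821 ≈ 0.59903)
d - B = 4086/6821 - 1*(-30784) = 4086/6821 + 30784 = 209981750/6821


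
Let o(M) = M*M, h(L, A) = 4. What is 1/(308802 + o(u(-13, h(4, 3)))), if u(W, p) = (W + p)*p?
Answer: 1/310098 ≈ 3.2248e-6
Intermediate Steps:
u(W, p) = p*(W + p)
o(M) = M²
1/(308802 + o(u(-13, h(4, 3)))) = 1/(308802 + (4*(-13 + 4))²) = 1/(308802 + (4*(-9))²) = 1/(308802 + (-36)²) = 1/(308802 + 1296) = 1/310098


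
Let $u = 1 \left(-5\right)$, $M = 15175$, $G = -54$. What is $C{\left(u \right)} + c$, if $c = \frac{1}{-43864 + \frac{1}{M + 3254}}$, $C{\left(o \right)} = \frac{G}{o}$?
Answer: $\frac{1746074769}{161673931} \approx 10.8$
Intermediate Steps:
$u = -5$
$C{\left(o \right)} = - \frac{54}{o}$
$c = - \frac{18429}{808369655}$ ($c = \frac{1}{-43864 + \frac{1}{15175 + 3254}} = \frac{1}{-43864 + \frac{1}{18429}} = \frac{1}{- \frac{808369655}{18429}} = - \frac{18429}{808369655} \approx -2.2798 \cdot 10^{-5}$)
$C{\left(u \right)} + c = - \frac{54}{-5} - \frac{18429}{808369655} = \left(-54\right) \left(- \frac{1}{5}\right) - \frac{18429}{808369655} = \frac{54}{5} - \frac{18429}{808369655} = \frac{1746074769}{161673931}$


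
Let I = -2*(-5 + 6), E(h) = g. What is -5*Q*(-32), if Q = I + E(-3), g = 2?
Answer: 0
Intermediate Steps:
E(h) = 2
I = -2 (I = -2*1 = -2)
Q = 0 (Q = -2 + 2 = 0)
-5*Q*(-32) = -5*0*(-32) = 0*(-32) = 0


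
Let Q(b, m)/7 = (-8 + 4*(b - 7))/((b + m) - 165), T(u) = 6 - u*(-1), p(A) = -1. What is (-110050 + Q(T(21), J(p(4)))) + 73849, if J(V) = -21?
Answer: -1918821/53 ≈ -36204.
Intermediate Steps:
T(u) = 6 + u (T(u) = 6 - (-1)*u = 6 + u)
Q(b, m) = 7*(-36 + 4*b)/(-165 + b + m) (Q(b, m) = 7*((-8 + 4*(b - 7))/((b + m) - 165)) = 7*((-8 + 4*(-7 + b))/(-165 + b + m)) = 7*((-8 + (-28 + 4*b))/(-165 + b + m)) = 7*((-36 + 4*b)/(-165 + b + m)) = 7*(-36 + 4*b)/(-165 + b + m))
(-110050 + Q(T(21), J(p(4)))) + 73849 = (-110050 + 28*(-9 + (6 + 21))/(-165 + (6 + 21) - 21)) + 73849 = (-110050 + 28*(-9 + 27)/(-165 + 27 - 21)) + 73849 = (-110050 + 28*18/(-159)) + 73849 = (-110050 + 28*(-1/159)*18) + 73849 = (-110050 - 168/53) + 73849 = -5832818/53 + 73849 = -1918821/53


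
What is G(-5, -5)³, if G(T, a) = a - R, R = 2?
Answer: -343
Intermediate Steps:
G(T, a) = -2 + a (G(T, a) = a - 1*2 = a - 2 = -2 + a)
G(-5, -5)³ = (-2 - 5)³ = (-7)³ = -343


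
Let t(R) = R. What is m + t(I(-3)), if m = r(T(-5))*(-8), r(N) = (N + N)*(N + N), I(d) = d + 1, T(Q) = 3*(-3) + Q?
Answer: -6274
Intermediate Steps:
T(Q) = -9 + Q
I(d) = 1 + d
r(N) = 4*N**2 (r(N) = (2*N)*(2*N) = 4*N**2)
m = -6272 (m = (4*(-9 - 5)**2)*(-8) = (4*(-14)**2)*(-8) = (4*196)*(-8) = 784*(-8) = -6272)
m + t(I(-3)) = -6272 + (1 - 3) = -6272 - 2 = -6274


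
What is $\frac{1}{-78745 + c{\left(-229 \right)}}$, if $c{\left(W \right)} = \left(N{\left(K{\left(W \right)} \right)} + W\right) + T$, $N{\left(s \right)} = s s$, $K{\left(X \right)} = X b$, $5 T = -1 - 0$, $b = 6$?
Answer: $\frac{5}{9044509} \approx 5.5282 \cdot 10^{-7}$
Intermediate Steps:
$T = - \frac{1}{5}$ ($T = \frac{-1 - 0}{5} = \frac{-1 + 0}{5} = \frac{1}{5} \left(-1\right) = - \frac{1}{5} \approx -0.2$)
$K{\left(X \right)} = 6 X$ ($K{\left(X \right)} = X 6 = 6 X$)
$N{\left(s \right)} = s^{2}$
$c{\left(W \right)} = - \frac{1}{5} + W + 36 W^{2}$ ($c{\left(W \right)} = \left(\left(6 W\right)^{2} + W\right) - \frac{1}{5} = \left(36 W^{2} + W\right) - \frac{1}{5} = \left(W + 36 W^{2}\right) - \frac{1}{5} = - \frac{1}{5} + W + 36 W^{2}$)
$\frac{1}{-78745 + c{\left(-229 \right)}} = \frac{1}{-78745 - \left(\frac{1146}{5} - 1887876\right)} = \frac{1}{-78745 - - \frac{9438234}{5}} = \frac{1}{-78745 + \frac{9438234}{5}} = \frac{1}{\frac{9044509}{5}} = \frac{5}{9044509}$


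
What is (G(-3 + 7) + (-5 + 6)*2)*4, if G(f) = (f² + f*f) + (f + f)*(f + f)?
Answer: 392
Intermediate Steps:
G(f) = 6*f² (G(f) = (f² + f²) + (2*f)*(2*f) = 2*f² + 4*f² = 6*f²)
(G(-3 + 7) + (-5 + 6)*2)*4 = (6*(-3 + 7)² + (-5 + 6)*2)*4 = (6*4² + 1*2)*4 = (6*16 + 2)*4 = (96 + 2)*4 = 98*4 = 392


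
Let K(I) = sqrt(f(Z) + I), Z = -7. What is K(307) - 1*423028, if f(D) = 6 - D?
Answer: -423028 + 8*sqrt(5) ≈ -4.2301e+5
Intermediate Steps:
K(I) = sqrt(13 + I) (K(I) = sqrt((6 - 1*(-7)) + I) = sqrt((6 + 7) + I) = sqrt(13 + I))
K(307) - 1*423028 = sqrt(13 + 307) - 1*423028 = sqrt(320) - 423028 = 8*sqrt(5) - 423028 = -423028 + 8*sqrt(5)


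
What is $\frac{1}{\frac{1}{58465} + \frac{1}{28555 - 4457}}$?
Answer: $\frac{1408889570}{82563} \approx 17064.0$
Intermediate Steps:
$\frac{1}{\frac{1}{58465} + \frac{1}{28555 - 4457}} = \frac{1}{\frac{1}{58465} + \frac{1}{24098}} = \frac{1}{\frac{82563}{1408889570}} = \frac{1408889570}{82563}$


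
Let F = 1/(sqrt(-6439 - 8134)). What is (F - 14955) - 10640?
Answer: -25595 - I*sqrt(14573)/14573 ≈ -25595.0 - 0.0082837*I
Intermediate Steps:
F = -I*sqrt(14573)/14573 (F = 1/(sqrt(-14573)) = 1/(I*sqrt(14573)) = -I*sqrt(14573)/14573 ≈ -0.0082837*I)
(F - 14955) - 10640 = (-I*sqrt(14573)/14573 - 14955) - 10640 = (-14955 - I*sqrt(14573)/14573) - 10640 = -25595 - I*sqrt(14573)/14573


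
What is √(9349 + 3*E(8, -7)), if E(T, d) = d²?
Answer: 2*√2374 ≈ 97.447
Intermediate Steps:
√(9349 + 3*E(8, -7)) = √(9349 + 3*(-7)²) = √(9349 + 3*49) = √(9349 + 147) = √9496 = 2*√2374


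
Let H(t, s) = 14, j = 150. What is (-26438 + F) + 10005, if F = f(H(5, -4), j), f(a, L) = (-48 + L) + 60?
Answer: -16271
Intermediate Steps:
f(a, L) = 12 + L
F = 162 (F = 12 + 150 = 162)
(-26438 + F) + 10005 = (-26438 + 162) + 10005 = -26276 + 10005 = -16271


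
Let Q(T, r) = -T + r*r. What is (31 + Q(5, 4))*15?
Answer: 630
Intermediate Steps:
Q(T, r) = r² - T (Q(T, r) = -T + r² = r² - T)
(31 + Q(5, 4))*15 = (31 + (4² - 1*5))*15 = (31 + (16 - 5))*15 = (31 + 11)*15 = 42*15 = 630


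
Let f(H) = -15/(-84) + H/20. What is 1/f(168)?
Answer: 140/1201 ≈ 0.11657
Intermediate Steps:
f(H) = 5/28 + H/20 (f(H) = -15*(-1/84) + H*(1/20) = 5/28 + H/20)
1/f(168) = 1/(5/28 + (1/20)*168) = 1/(5/28 + 42/5) = 1/(1201/140) = 140/1201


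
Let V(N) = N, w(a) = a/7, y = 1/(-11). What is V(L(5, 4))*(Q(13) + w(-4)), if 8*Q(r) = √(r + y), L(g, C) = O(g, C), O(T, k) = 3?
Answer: -12/7 + 3*√1562/88 ≈ -0.36694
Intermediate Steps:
L(g, C) = 3
y = -1/11 ≈ -0.090909
w(a) = a/7 (w(a) = a*(⅐) = a/7)
Q(r) = √(-1/11 + r)/8 (Q(r) = √(r - 1/11)/8 = √(-1/11 + r)/8)
V(L(5, 4))*(Q(13) + w(-4)) = 3*(√(-11 + 121*13)/88 + (⅐)*(-4)) = 3*(√(-11 + 1573)/88 - 4/7) = 3*(√1562/88 - 4/7) = 3*(-4/7 + √1562/88) = -12/7 + 3*√1562/88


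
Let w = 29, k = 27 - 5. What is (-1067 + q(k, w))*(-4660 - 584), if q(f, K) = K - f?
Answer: 5558640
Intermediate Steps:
k = 22
(-1067 + q(k, w))*(-4660 - 584) = (-1067 + (29 - 1*22))*(-4660 - 584) = (-1067 + (29 - 22))*(-5244) = (-1067 + 7)*(-5244) = -1060*(-5244) = 5558640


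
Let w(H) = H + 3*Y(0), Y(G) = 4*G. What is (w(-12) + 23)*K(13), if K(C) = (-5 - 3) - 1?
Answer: -99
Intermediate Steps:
w(H) = H (w(H) = H + 3*(4*0) = H + 3*0 = H + 0 = H)
K(C) = -9 (K(C) = -8 - 1 = -9)
(w(-12) + 23)*K(13) = (-12 + 23)*(-9) = 11*(-9) = -99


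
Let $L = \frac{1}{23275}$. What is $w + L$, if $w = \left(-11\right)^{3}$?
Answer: $- \frac{30979024}{23275} \approx -1331.0$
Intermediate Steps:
$w = -1331$
$L = \frac{1}{23275} \approx 4.2965 \cdot 10^{-5}$
$w + L = -1331 + \frac{1}{23275} = - \frac{30979024}{23275}$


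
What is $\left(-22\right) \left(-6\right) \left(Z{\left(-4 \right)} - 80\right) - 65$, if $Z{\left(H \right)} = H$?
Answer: $-11153$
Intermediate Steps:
$\left(-22\right) \left(-6\right) \left(Z{\left(-4 \right)} - 80\right) - 65 = \left(-22\right) \left(-6\right) \left(-4 - 80\right) - 65 = 132 \left(-4 - 80\right) - 65 = 132 \left(-84\right) - 65 = -11088 - 65 = -11153$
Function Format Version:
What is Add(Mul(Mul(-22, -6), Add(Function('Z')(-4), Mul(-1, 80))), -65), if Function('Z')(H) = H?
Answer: -11153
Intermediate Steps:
Add(Mul(Mul(-22, -6), Add(Function('Z')(-4), Mul(-1, 80))), -65) = Add(Mul(Mul(-22, -6), Add(-4, Mul(-1, 80))), -65) = Add(Mul(132, Add(-4, -80)), -65) = Add(Mul(132, -84), -65) = Add(-11088, -65) = -11153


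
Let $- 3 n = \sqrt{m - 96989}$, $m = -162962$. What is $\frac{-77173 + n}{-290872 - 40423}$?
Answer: $\frac{77173}{331295} + \frac{i \sqrt{259951}}{993885} \approx 0.23294 + 0.00051299 i$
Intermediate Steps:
$n = - \frac{i \sqrt{259951}}{3}$ ($n = - \frac{\sqrt{-162962 - 96989}}{3} = - \frac{\sqrt{-259951}}{3} = - \frac{i \sqrt{259951}}{3} \approx - 169.95 i$)
$\frac{-77173 + n}{-290872 - 40423} = \frac{-77173 - \frac{i \sqrt{259951}}{3}}{-290872 - 40423} = \frac{-77173 - \frac{i \sqrt{259951}}{3}}{-331295} = \left(-77173 - \frac{i \sqrt{259951}}{3}\right) \left(- \frac{1}{331295}\right) = \frac{77173}{331295} + \frac{i \sqrt{259951}}{993885}$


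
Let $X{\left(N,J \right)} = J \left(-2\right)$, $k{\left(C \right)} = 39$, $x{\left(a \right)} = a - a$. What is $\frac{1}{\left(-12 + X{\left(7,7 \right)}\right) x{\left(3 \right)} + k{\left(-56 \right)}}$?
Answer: $\frac{1}{39} \approx 0.025641$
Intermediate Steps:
$x{\left(a \right)} = 0$
$X{\left(N,J \right)} = - 2 J$
$\frac{1}{\left(-12 + X{\left(7,7 \right)}\right) x{\left(3 \right)} + k{\left(-56 \right)}} = \frac{1}{\left(-12 - 14\right) 0 + 39} = \frac{1}{\left(-26\right) 0 + 39} = \frac{1}{0 + 39} = \frac{1}{39}$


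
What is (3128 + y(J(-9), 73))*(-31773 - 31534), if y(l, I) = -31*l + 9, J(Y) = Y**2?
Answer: -39630182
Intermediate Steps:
y(l, I) = 9 - 31*l
(3128 + y(J(-9), 73))*(-31773 - 31534) = (3128 + (9 - 31*(-9)**2))*(-31773 - 31534) = (3128 + (9 - 31*81))*(-63307) = (3128 + (9 - 2511))*(-63307) = (3128 - 2502)*(-63307) = 626*(-63307) = -39630182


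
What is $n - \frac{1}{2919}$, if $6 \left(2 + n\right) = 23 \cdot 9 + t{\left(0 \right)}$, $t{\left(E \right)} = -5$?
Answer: $\frac{92434}{2919} \approx 31.666$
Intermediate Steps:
$n = \frac{95}{3}$ ($n = -2 + \frac{23 \cdot 9 - 5}{6} = -2 + \frac{207 - 5}{6} = -2 + \frac{1}{6} \cdot 202 = -2 + \frac{101}{3} = \frac{95}{3} \approx 31.667$)
$n - \frac{1}{2919} = \frac{95}{3} - \frac{1}{2919} = \frac{92434}{2919}$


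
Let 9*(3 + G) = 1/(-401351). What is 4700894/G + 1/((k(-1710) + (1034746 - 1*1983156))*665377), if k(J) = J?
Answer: -5367395111150433492470759/3425345651141182360 ≈ -1.5670e+6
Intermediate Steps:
G = -10836478/3612159 (G = -3 + (⅑)/(-401351) = -3 + (⅑)*(-1/401351) = -3 - 1/3612159 = -10836478/3612159 ≈ -3.0000)
4700894/G + 1/((k(-1710) + (1034746 - 1*1983156))*665377) = 4700894/(-10836478/3612159) + 1/((-1710 + (1034746 - 1*1983156))*665377) = 4700894*(-3612159/10836478) + (1/665377)/(-1710 + (1034746 - 1983156)) = -8490188285073/5418239 + (1/665377)/(-1710 - 948410) = -8490188285073/5418239 + (1/665377)/(-950120) = -8490188285073/5418239 - 1/950120*1/665377 = -8490188285073/5418239 - 1/632187995240 = -5367395111150433492470759/3425345651141182360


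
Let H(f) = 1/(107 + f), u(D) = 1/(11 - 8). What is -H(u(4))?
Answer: -3/322 ≈ -0.0093168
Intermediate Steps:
u(D) = ⅓ (u(D) = 1/3 = ⅓)
-H(u(4)) = -1/(107 + ⅓) = -1/322/3 = -1*3/322 = -3/322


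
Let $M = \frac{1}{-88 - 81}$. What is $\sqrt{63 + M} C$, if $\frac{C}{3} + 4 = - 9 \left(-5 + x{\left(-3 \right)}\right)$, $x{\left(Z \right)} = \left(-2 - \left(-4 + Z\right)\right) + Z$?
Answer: $\frac{69 \sqrt{10646}}{13} \approx 547.64$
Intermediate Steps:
$x{\left(Z \right)} = 2$ ($x{\left(Z \right)} = \left(2 - Z\right) + Z = 2$)
$M = - \frac{1}{169}$ ($M = \frac{1}{-169} = - \frac{1}{169} \approx -0.0059172$)
$C = 69$ ($C = -12 + 3 \left(- 9 \left(-5 + 2\right)\right) = -12 + 3 \left(\left(-9\right) \left(-3\right)\right) = -12 + 3 \cdot 27 = -12 + 81 = 69$)
$\sqrt{63 + M} C = \sqrt{63 - \frac{1}{169}} \cdot 69 = \sqrt{\frac{10646}{169}} \cdot 69 = \frac{\sqrt{10646}}{13} \cdot 69 = \frac{69 \sqrt{10646}}{13}$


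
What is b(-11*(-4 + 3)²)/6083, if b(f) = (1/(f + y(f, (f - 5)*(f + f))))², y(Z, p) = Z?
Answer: 1/2944172 ≈ 3.3965e-7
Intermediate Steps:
b(f) = 1/(4*f²) (b(f) = (1/(f + f))² = (1/(2*f))² = 1/(4*f²))
b(-11*(-4 + 3)²)/6083 = (1/(4*(-11*(-4 + 3)²)²))/6083 = (1/(4*(-11*(-1)²)²))*(1/6083) = (1/(4*(-11*1)²))*(1/6083) = ((¼)/(-11)²)*(1/6083) = ((¼)*(1/121))*(1/6083) = (1/484)*(1/6083) = 1/2944172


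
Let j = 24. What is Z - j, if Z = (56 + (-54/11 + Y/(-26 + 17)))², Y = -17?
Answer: 27274801/9801 ≈ 2782.9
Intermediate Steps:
Z = 27510025/9801 (Z = (56 + (-54/11 - 17/(-26 + 17)))² = (56 + (-54*1/11 - 17/(-9)))² = (56 + (-54/11 - 17*(-⅑)))² = (56 + (-54/11 + 17/9))² = (56 - 299/99)² = (5245/99)² = 27510025/9801 ≈ 2806.9)
Z - j = 27510025/9801 - 1*24 = 27510025/9801 - 24 = 27274801/9801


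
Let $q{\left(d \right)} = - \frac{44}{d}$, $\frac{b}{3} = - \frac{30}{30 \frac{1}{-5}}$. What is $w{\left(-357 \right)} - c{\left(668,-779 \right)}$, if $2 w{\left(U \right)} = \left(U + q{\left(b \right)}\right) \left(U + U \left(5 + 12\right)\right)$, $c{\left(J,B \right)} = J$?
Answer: $\frac{5778989}{5} \approx 1.1558 \cdot 10^{6}$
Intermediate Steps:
$b = 15$ ($b = 3 \left(- \frac{30}{30 \frac{1}{-5}}\right) = 3 \left(- \frac{30}{30 \left(- \frac{1}{5}\right)}\right) = 3 \left(- \frac{30}{-6}\right) = 3 \left(\left(-30\right) \left(- \frac{1}{6}\right)\right) = 3 \cdot 5 = 15$)
$w{\left(U \right)} = 9 U \left(- \frac{44}{15} + U\right)$ ($w{\left(U \right)} = \frac{\left(U - \frac{44}{15}\right) \left(U + U \left(5 + 12\right)\right)}{2} = \frac{\left(U - \frac{44}{15}\right) \left(U + U 17\right)}{2} = \frac{\left(U - \frac{44}{15}\right) \left(U + 17 U\right)}{2} = \frac{\left(- \frac{44}{15} + U\right) 18 U}{2} = \frac{18 U \left(- \frac{44}{15} + U\right)}{2} = 9 U \left(- \frac{44}{15} + U\right)$)
$w{\left(-357 \right)} - c{\left(668,-779 \right)} = \frac{3}{5} \left(-357\right) \left(-44 + 15 \left(-357\right)\right) - 668 = \frac{3}{5} \left(-357\right) \left(-44 - 5355\right) - 668 = \frac{3}{5} \left(-357\right) \left(-5399\right) - 668 = \frac{5782329}{5} - 668 = \frac{5778989}{5}$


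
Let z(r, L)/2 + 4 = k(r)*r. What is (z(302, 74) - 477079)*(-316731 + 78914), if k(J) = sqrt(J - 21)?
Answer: 113459399079 - 143641468*sqrt(281) ≈ 1.1105e+11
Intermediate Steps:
k(J) = sqrt(-21 + J)
z(r, L) = -8 + 2*r*sqrt(-21 + r) (z(r, L) = -8 + 2*(sqrt(-21 + r)*r) = -8 + 2*(r*sqrt(-21 + r)) = -8 + 2*r*sqrt(-21 + r))
(z(302, 74) - 477079)*(-316731 + 78914) = ((-8 + 2*302*sqrt(-21 + 302)) - 477079)*(-316731 + 78914) = ((-8 + 2*302*sqrt(281)) - 477079)*(-237817) = ((-8 + 604*sqrt(281)) - 477079)*(-237817) = (-477087 + 604*sqrt(281))*(-237817) = 113459399079 - 143641468*sqrt(281)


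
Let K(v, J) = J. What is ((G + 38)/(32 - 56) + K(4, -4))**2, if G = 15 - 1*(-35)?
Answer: 529/9 ≈ 58.778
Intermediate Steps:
G = 50 (G = 15 + 35 = 50)
((G + 38)/(32 - 56) + K(4, -4))**2 = ((50 + 38)/(32 - 56) - 4)**2 = (88/(-24) - 4)**2 = (88*(-1/24) - 4)**2 = (-11/3 - 4)**2 = (-23/3)**2 = 529/9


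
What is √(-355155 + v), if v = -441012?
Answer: 3*I*√88463 ≈ 892.28*I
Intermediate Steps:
√(-355155 + v) = √(-355155 - 441012) = √(-796167) = 3*I*√88463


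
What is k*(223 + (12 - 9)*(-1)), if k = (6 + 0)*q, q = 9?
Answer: 11880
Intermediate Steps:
k = 54 (k = (6 + 0)*9 = 6*9 = 54)
k*(223 + (12 - 9)*(-1)) = 54*(223 + (12 - 9)*(-1)) = 54*(223 + 3*(-1)) = 54*(223 - 3) = 54*220 = 11880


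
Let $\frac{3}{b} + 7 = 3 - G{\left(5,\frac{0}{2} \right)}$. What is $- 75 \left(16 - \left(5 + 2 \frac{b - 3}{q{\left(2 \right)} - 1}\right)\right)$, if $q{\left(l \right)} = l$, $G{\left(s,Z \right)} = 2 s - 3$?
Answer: $- \frac{14475}{11} \approx -1315.9$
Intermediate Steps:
$G{\left(s,Z \right)} = -3 + 2 s$
$b = - \frac{3}{11}$ ($b = \frac{3}{-7 + \left(3 - \left(-3 + 2 \cdot 5\right)\right)} = \frac{3}{-7 + \left(3 - \left(-3 + 10\right)\right)} = \frac{3}{-7 + \left(3 - 7\right)} = \frac{3}{-7 - 4} = \frac{3}{-11} = 3 \left(- \frac{1}{11}\right) = - \frac{3}{11} \approx -0.27273$)
$- 75 \left(16 - \left(5 + 2 \frac{b - 3}{q{\left(2 \right)} - 1}\right)\right) = - 75 \left(16 - \left(5 + 2 \frac{- \frac{3}{11} - 3}{2 - 1}\right)\right) = - 75 \left(16 - \left(5 + 2 \left(- \frac{36}{11 \cdot 1}\right)\right)\right) = - 75 \left(16 - \left(5 + 2 \left(\left(- \frac{36}{11}\right) 1\right)\right)\right) = - 75 \left(16 - - \frac{17}{11}\right) = - 75 \left(16 + \left(\frac{72}{11} - 5\right)\right) = - 75 \left(16 + \frac{17}{11}\right) = \left(-75\right) \frac{193}{11} = - \frac{14475}{11}$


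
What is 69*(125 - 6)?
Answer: 8211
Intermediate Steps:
69*(125 - 6) = 69*119 = 8211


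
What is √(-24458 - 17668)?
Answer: I*√42126 ≈ 205.25*I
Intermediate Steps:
√(-24458 - 17668) = √(-42126) = I*√42126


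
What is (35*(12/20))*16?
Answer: 336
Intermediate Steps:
(35*(12/20))*16 = (35*(12*(1/20)))*16 = (35*(⅗))*16 = 21*16 = 336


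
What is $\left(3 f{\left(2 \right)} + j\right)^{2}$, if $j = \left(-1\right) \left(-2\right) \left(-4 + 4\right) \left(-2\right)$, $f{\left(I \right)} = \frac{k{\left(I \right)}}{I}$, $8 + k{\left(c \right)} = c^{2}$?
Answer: $36$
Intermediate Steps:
$k{\left(c \right)} = -8 + c^{2}$
$f{\left(I \right)} = \frac{-8 + I^{2}}{I}$
$j = 0$ ($j = 2 \cdot 0 \left(-2\right) = 2 \cdot 0 = 0$)
$\left(3 f{\left(2 \right)} + j\right)^{2} = \left(3 \left(2 - \frac{8}{2}\right) + 0\right)^{2} = \left(3 \left(2 - 4\right) + 0\right)^{2} = \left(3 \left(-2\right) + 0\right)^{2} = \left(-6 + 0\right)^{2} = \left(-6\right)^{2} = 36$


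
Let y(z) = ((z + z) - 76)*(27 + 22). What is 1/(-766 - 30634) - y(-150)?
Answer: 578513599/31400 ≈ 18424.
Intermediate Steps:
y(z) = -3724 + 98*z (y(z) = (2*z - 76)*49 = (-76 + 2*z)*49 = -3724 + 98*z)
1/(-766 - 30634) - y(-150) = 1/(-766 - 30634) - (-3724 + 98*(-150)) = 1/(-31400) - (-3724 - 14700) = -1/31400 - 1*(-18424) = -1/31400 + 18424 = 578513599/31400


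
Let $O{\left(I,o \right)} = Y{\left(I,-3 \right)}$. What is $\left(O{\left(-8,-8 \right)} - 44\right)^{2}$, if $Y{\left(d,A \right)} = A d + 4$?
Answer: $256$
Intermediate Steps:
$Y{\left(d,A \right)} = 4 + A d$
$O{\left(I,o \right)} = 4 - 3 I$
$\left(O{\left(-8,-8 \right)} - 44\right)^{2} = \left(\left(4 - -24\right) - 44\right)^{2} = \left(\left(4 + 24\right) - 44\right)^{2} = \left(28 - 44\right)^{2} = \left(-16\right)^{2} = 256$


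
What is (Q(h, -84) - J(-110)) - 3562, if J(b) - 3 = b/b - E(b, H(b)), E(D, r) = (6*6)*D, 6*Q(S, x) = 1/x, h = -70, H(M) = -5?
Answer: -3793105/504 ≈ -7526.0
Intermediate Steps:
Q(S, x) = 1/(6*x)
E(D, r) = 36*D
J(b) = 4 - 36*b (J(b) = 3 + (b/b - 36*b) = 3 + (1 - 36*b) = 4 - 36*b)
(Q(h, -84) - J(-110)) - 3562 = ((1/6)/(-84) - (4 - 36*(-110))) - 3562 = ((1/6)*(-1/84) - (4 + 3960)) - 3562 = (-1/504 - 1*3964) - 3562 = (-1/504 - 3964) - 3562 = -1997857/504 - 3562 = -3793105/504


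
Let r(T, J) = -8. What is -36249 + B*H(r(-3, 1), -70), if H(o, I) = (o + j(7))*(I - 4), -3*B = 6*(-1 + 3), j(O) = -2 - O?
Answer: -41281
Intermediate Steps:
B = -4 (B = -2*(-1 + 3) = -2*2 = -1/3*12 = -4)
H(o, I) = (-9 + o)*(-4 + I) (H(o, I) = (o + (-2 - 1*7))*(I - 4) = (o + (-2 - 7))*(-4 + I) = (o - 9)*(-4 + I) = (-9 + o)*(-4 + I))
-36249 + B*H(r(-3, 1), -70) = -36249 - 4*(36 - 9*(-70) - 4*(-8) - 70*(-8)) = -36249 - 4*(36 + 630 + 32 + 560) = -36249 - 4*1258 = -36249 - 5032 = -41281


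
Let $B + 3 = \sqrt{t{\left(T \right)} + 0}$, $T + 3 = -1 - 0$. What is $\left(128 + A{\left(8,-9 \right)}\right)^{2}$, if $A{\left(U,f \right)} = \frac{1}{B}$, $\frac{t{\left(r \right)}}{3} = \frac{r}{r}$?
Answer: $\frac{48769}{3} - \frac{85 \sqrt{3}}{2} \approx 16183.0$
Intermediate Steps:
$T = -4$ ($T = -3 - 1 = -4$)
$t{\left(r \right)} = 3$ ($t{\left(r \right)} = 3 \frac{r}{r} = 3 \cdot 1 = 3$)
$B = -3 + \sqrt{3}$ ($B = -3 + \sqrt{3 + 0} = -3 + \sqrt{3} \approx -1.268$)
$A{\left(U,f \right)} = \frac{1}{-3 + \sqrt{3}}$
$\left(128 + A{\left(8,-9 \right)}\right)^{2} = \left(128 - \left(\frac{1}{2} + \frac{\sqrt{3}}{6}\right)\right)^{2} = \left(\frac{255}{2} - \frac{\sqrt{3}}{6}\right)^{2}$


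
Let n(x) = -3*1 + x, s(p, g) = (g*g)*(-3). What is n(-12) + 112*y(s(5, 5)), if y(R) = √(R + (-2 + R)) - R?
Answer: 8385 + 224*I*√38 ≈ 8385.0 + 1380.8*I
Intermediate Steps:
s(p, g) = -3*g² (s(p, g) = g²*(-3) = -3*g²)
n(x) = -3 + x
y(R) = √(-2 + 2*R) - R
n(-12) + 112*y(s(5, 5)) = (-3 - 12) + 112*(√(-2 + 2*(-3*5²)) - (-3)*5²) = -15 + 112*(√(-2 + 2*(-3*25)) - (-3)*25) = -15 + 112*(√(-2 + 2*(-75)) - 1*(-75)) = -15 + 112*(√(-2 - 150) + 75) = -15 + 112*(√(-152) + 75) = -15 + 112*(2*I*√38 + 75) = -15 + 112*(75 + 2*I*√38) = -15 + (8400 + 224*I*√38) = 8385 + 224*I*√38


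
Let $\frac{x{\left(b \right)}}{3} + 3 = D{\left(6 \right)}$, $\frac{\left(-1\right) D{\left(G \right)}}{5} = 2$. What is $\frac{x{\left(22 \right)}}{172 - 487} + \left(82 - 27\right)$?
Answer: $\frac{5788}{105} \approx 55.124$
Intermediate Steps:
$D{\left(G \right)} = -10$ ($D{\left(G \right)} = \left(-5\right) 2 = -10$)
$x{\left(b \right)} = -39$ ($x{\left(b \right)} = -9 + 3 \left(-10\right) = -9 - 30 = -39$)
$\frac{x{\left(22 \right)}}{172 - 487} + \left(82 - 27\right) = \frac{1}{172 - 487} \left(-39\right) + \left(82 - 27\right) = \frac{1}{-315} \left(-39\right) + 55 = \left(- \frac{1}{315}\right) \left(-39\right) + 55 = \frac{13}{105} + 55 = \frac{5788}{105}$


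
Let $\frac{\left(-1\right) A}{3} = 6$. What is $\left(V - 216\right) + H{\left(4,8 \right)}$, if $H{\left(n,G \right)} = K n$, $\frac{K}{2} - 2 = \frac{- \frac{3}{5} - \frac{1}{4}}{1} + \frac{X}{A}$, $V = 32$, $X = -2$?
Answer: $- \frac{7826}{45} \approx -173.91$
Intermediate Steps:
$A = -18$ ($A = \left(-3\right) 6 = -18$)
$K = \frac{227}{90}$ ($K = 4 + 2 \left(\frac{- \frac{3}{5} - \frac{1}{4}}{1} - \frac{2}{-18}\right) = 4 + 2 \left(\left(\left(-3\right) \frac{1}{5} - \frac{1}{4}\right) 1 - - \frac{1}{9}\right) = 4 + 2 \left(\left(- \frac{3}{5} - \frac{1}{4}\right) 1 + \frac{1}{9}\right) = 4 + 2 \left(\left(- \frac{17}{20}\right) 1 + \frac{1}{9}\right) = 4 + 2 \left(- \frac{17}{20} + \frac{1}{9}\right) = 4 + 2 \left(- \frac{133}{180}\right) = 4 - \frac{133}{90} = \frac{227}{90} \approx 2.5222$)
$H{\left(n,G \right)} = \frac{227 n}{90}$
$\left(V - 216\right) + H{\left(4,8 \right)} = \left(32 - 216\right) + \frac{227}{90} \cdot 4 = -184 + \frac{454}{45} = - \frac{7826}{45}$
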